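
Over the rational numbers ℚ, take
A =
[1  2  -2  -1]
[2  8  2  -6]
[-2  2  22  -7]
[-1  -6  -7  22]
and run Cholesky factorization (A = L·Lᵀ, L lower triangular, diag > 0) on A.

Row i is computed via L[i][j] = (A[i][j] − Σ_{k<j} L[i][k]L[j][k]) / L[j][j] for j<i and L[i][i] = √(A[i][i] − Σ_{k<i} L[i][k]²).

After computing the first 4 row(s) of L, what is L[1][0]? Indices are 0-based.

L[1][0] = 2

Step 1: L[0][0] = √(1) = 1.
  L[1][0] = (2) / L[0][0] = 2.
Step 2: L[1][1] = √(4) = 2.
  L[2][0] = (-2) / L[0][0] = -2.
  L[2][1] = (6) / L[1][1] = 3.
Step 3: L[2][2] = √(9) = 3.
  L[3][0] = (-1) / L[0][0] = -1.
  L[3][1] = (-4) / L[1][1] = -2.
  L[3][2] = (-3) / L[2][2] = -1.
Step 4: L[3][3] = √(16) = 4.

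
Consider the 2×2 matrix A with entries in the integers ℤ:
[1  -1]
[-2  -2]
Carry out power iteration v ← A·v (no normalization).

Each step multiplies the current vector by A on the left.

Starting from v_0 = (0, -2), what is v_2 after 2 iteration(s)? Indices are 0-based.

v_2 = (-2, -12)

v_0 = (0, -2).
v_1 = A·v_0 = (2, 4).
v_2 = A·v_1 = (-2, -12).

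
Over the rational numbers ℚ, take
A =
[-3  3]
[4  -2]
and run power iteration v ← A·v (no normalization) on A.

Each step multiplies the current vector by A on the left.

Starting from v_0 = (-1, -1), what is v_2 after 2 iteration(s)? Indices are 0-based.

v_2 = (-6, 4)

v_0 = (-1, -1).
v_1 = A·v_0 = (0, -2).
v_2 = A·v_1 = (-6, 4).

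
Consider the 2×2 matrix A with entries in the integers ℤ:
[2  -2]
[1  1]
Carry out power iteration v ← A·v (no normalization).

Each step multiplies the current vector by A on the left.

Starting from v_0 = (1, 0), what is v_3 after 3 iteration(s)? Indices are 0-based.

v_3 = (-2, 5)

v_0 = (1, 0).
v_1 = A·v_0 = (2, 1).
v_2 = A·v_1 = (2, 3).
v_3 = A·v_2 = (-2, 5).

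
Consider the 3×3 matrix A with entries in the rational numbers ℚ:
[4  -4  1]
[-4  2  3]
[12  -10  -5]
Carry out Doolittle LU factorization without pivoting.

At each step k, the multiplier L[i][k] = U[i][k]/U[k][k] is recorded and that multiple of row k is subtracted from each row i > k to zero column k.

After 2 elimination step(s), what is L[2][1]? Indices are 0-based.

L[2][1] = -1

Step 1: pivot at (0,0) is 4.
  row1 ← row1 − (-1)·row0  ⇒  L[1][0]=-1, U row1=(0, -2, 4)
  row2 ← row2 − (3)·row0  ⇒  L[2][0]=3, U row2=(0, 2, -8)
Step 2: pivot at (1,1) is -2.
  row2 ← row2 − (-1)·row1  ⇒  L[2][1]=-1, U row2=(0, 0, -4)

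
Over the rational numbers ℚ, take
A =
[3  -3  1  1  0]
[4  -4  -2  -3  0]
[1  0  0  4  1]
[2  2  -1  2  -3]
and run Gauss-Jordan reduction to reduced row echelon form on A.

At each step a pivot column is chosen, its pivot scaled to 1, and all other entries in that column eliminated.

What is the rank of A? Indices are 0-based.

rank = 4

step 1: normalize row 0 (÷3) = (1, -1, 1/3, 1/3, 0)
  row 1: subtract 4×row0 = (0, 0, -10/3, -13/3, 0)
  row 2: subtract 1×row0 = (0, 1, -1/3, 11/3, 1)
  row 3: subtract 2×row0 = (0, 4, -5/3, 4/3, -3)
step 2: exchange rows 1,2
step 2: normalize row 1 (÷1) = (0, 1, -1/3, 11/3, 1)
  row 0: subtract -1×row1 = (1, 0, 0, 4, 1)
  row 3: subtract 4×row1 = (0, 0, -1/3, -40/3, -7)
step 3: normalize row 2 (÷-10/3) = (0, 0, 1, 13/10, 0)
  row 1: subtract -1/3×row2 = (0, 1, 0, 41/10, 1)
  row 3: subtract -1/3×row2 = (0, 0, 0, -129/10, -7)
step 4: normalize row 3 (÷-129/10) = (0, 0, 0, 1, 70/129)
  row 0: subtract 4×row3 = (1, 0, 0, 0, -151/129)
  row 1: subtract 41/10×row3 = (0, 1, 0, 0, -158/129)
  row 2: subtract 13/10×row3 = (0, 0, 1, 0, -91/129)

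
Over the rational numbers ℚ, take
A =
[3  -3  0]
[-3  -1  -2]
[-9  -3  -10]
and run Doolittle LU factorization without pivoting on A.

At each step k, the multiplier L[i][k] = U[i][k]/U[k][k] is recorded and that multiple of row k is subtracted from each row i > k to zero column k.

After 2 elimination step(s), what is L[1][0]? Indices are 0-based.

k=0: U[0][0]=3
  eliminate (1,0): mult=-1, new row 1: (0, -4, -2); set L[1][0]=-1
  eliminate (2,0): mult=-3, new row 2: (0, -12, -10); set L[2][0]=-3
k=1: U[1][1]=-4
  eliminate (2,1): mult=3, new row 2: (0, 0, -4); set L[2][1]=3

L[1][0] = -1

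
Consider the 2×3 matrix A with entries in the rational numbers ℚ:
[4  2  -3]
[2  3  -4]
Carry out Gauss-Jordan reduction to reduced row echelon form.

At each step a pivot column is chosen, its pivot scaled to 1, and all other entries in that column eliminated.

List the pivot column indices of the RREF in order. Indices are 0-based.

pivot columns: 0, 1

step 1: normalize row 0 (÷4) = (1, 1/2, -3/4)
  row 1: subtract 2×row0 = (0, 2, -5/2)
step 2: normalize row 1 (÷2) = (0, 1, -5/4)
  row 0: subtract 1/2×row1 = (1, 0, -1/8)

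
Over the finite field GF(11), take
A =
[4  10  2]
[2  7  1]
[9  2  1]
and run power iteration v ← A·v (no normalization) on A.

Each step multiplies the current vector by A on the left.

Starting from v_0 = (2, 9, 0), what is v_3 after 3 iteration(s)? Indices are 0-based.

v_0 = (2, 9, 0).
v_1 = A·v_0 = (10, 1, 3).
v_2 = A·v_1 = (1, 8, 7).
v_3 = A·v_2 = (10, 10, 10).

v_3 = (10, 10, 10)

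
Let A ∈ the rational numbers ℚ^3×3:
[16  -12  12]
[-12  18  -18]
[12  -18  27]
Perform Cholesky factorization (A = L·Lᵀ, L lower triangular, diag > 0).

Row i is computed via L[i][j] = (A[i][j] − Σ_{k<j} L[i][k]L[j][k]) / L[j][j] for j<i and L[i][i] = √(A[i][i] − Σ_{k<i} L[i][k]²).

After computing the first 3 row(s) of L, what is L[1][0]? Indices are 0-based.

Step 1: L[0][0] = √(16) = 4.
  L[1][0] = (-12) / L[0][0] = -3.
Step 2: L[1][1] = √(9) = 3.
  L[2][0] = (12) / L[0][0] = 3.
  L[2][1] = (-9) / L[1][1] = -3.
Step 3: L[2][2] = √(9) = 3.

L[1][0] = -3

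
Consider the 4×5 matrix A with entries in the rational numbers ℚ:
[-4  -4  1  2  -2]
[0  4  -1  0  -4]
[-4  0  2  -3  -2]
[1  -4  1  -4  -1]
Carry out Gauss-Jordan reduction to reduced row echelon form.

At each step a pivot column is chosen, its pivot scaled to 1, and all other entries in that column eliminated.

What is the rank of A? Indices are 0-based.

rank = 4

step 1: normalize row 0 (÷-4) = (1, 1, -1/4, -1/2, 1/2)
  row 2: subtract -4×row0 = (0, 4, 1, -5, 0)
  row 3: subtract 1×row0 = (0, -5, 5/4, -7/2, -3/2)
step 2: normalize row 1 (÷4) = (0, 1, -1/4, 0, -1)
  row 0: subtract 1×row1 = (1, 0, 0, -1/2, 3/2)
  row 2: subtract 4×row1 = (0, 0, 2, -5, 4)
  row 3: subtract -5×row1 = (0, 0, 0, -7/2, -13/2)
step 3: normalize row 2 (÷2) = (0, 0, 1, -5/2, 2)
  row 1: subtract -1/4×row2 = (0, 1, 0, -5/8, -1/2)
step 4: normalize row 3 (÷-7/2) = (0, 0, 0, 1, 13/7)
  row 0: subtract -1/2×row3 = (1, 0, 0, 0, 17/7)
  row 1: subtract -5/8×row3 = (0, 1, 0, 0, 37/56)
  row 2: subtract -5/2×row3 = (0, 0, 1, 0, 93/14)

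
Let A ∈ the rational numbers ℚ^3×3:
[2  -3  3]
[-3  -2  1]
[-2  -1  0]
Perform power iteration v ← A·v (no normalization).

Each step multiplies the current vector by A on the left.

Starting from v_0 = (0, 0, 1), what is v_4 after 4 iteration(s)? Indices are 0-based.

v_4 = (33, -61, -42)

v_0 = (0, 0, 1).
v_1 = A·v_0 = (3, 1, 0).
v_2 = A·v_1 = (3, -11, -7).
v_3 = A·v_2 = (18, 6, 5).
v_4 = A·v_3 = (33, -61, -42).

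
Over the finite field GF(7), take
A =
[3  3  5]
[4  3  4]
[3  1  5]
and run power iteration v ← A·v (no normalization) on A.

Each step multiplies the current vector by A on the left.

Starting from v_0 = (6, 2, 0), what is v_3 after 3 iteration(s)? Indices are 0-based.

v_0 = (6, 2, 0).
v_1 = A·v_0 = (3, 2, 6).
v_2 = A·v_1 = (3, 0, 6).
v_3 = A·v_2 = (4, 1, 4).

v_3 = (4, 1, 4)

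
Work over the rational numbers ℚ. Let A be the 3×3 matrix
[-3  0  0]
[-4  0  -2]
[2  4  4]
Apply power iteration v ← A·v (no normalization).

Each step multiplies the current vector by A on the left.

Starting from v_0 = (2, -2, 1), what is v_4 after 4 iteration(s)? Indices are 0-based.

v_0 = (2, -2, 1).
v_1 = A·v_0 = (-6, -10, 0).
v_2 = A·v_1 = (18, 24, -52).
v_3 = A·v_2 = (-54, 32, -76).
v_4 = A·v_3 = (162, 368, -284).

v_4 = (162, 368, -284)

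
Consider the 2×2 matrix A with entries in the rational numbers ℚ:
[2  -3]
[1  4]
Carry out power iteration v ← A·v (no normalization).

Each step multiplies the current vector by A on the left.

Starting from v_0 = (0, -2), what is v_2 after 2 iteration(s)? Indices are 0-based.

v_2 = (36, -26)

v_0 = (0, -2).
v_1 = A·v_0 = (6, -8).
v_2 = A·v_1 = (36, -26).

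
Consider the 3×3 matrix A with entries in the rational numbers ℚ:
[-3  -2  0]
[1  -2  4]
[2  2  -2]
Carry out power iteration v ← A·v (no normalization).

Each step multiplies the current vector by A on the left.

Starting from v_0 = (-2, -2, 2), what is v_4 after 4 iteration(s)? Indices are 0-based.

v_0 = (-2, -2, 2).
v_1 = A·v_0 = (10, 10, -12).
v_2 = A·v_1 = (-50, -58, 64).
v_3 = A·v_2 = (266, 322, -344).
v_4 = A·v_3 = (-1442, -1754, 1864).

v_4 = (-1442, -1754, 1864)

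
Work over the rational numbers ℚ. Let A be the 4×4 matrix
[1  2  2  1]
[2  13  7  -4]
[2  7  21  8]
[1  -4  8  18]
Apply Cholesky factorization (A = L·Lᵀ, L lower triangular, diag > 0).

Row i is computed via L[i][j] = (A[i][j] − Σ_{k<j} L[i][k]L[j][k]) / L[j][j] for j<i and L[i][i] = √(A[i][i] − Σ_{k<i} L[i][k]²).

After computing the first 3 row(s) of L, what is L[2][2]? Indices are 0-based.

Step 1: L[0][0] = √(1) = 1.
  L[1][0] = (2) / L[0][0] = 2.
Step 2: L[1][1] = √(9) = 3.
  L[2][0] = (2) / L[0][0] = 2.
  L[2][1] = (3) / L[1][1] = 1.
Step 3: L[2][2] = √(16) = 4.

L[2][2] = 4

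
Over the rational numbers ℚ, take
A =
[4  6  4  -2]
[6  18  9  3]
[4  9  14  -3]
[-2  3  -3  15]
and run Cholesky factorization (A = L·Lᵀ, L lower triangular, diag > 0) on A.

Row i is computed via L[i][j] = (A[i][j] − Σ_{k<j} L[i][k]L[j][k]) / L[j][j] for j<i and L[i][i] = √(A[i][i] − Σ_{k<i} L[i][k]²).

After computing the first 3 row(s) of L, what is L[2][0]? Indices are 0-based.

L[2][0] = 2

Step 1: L[0][0] = √(4) = 2.
  L[1][0] = (6) / L[0][0] = 3.
Step 2: L[1][1] = √(9) = 3.
  L[2][0] = (4) / L[0][0] = 2.
  L[2][1] = (3) / L[1][1] = 1.
Step 3: L[2][2] = √(9) = 3.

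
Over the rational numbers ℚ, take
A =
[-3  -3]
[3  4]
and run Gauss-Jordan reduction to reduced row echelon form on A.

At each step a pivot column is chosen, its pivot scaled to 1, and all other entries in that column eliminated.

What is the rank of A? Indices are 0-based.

rank = 2

step 1: normalize row 0 (÷-3) = (1, 1)
  row 1: subtract 3×row0 = (0, 1)
step 2: normalize row 1 (÷1) = (0, 1)
  row 0: subtract 1×row1 = (1, 0)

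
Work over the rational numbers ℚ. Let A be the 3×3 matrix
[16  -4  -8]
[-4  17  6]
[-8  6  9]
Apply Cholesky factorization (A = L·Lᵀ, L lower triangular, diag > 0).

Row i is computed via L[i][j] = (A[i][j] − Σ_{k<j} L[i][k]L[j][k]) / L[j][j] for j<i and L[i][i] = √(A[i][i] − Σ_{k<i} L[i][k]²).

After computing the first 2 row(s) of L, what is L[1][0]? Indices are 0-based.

Step 1: L[0][0] = √(16) = 4.
  L[1][0] = (-4) / L[0][0] = -1.
Step 2: L[1][1] = √(16) = 4.

L[1][0] = -1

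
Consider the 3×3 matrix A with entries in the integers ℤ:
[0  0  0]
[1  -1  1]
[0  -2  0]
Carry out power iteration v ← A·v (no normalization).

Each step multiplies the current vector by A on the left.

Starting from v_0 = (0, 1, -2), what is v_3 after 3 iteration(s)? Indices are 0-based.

v_0 = (0, 1, -2).
v_1 = A·v_0 = (0, -3, -2).
v_2 = A·v_1 = (0, 1, 6).
v_3 = A·v_2 = (0, 5, -2).

v_3 = (0, 5, -2)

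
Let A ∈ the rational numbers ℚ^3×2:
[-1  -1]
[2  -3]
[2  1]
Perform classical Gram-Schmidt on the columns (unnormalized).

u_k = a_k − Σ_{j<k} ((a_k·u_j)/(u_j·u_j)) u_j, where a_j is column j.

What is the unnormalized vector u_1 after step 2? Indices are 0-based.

Step 1: u_0 = a_0 = (-1, 2, 2).
Step 2: u_1 = a_1 − (-1/3)·u_0 = (-4/3, -7/3, 5/3).

u_1 = (-4/3, -7/3, 5/3)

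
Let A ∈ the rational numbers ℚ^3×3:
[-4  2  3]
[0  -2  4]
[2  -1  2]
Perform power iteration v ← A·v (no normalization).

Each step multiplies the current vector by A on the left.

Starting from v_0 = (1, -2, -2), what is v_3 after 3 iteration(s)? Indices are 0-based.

v_0 = (1, -2, -2).
v_1 = A·v_0 = (-14, -4, 0).
v_2 = A·v_1 = (48, 8, -24).
v_3 = A·v_2 = (-248, -112, 40).

v_3 = (-248, -112, 40)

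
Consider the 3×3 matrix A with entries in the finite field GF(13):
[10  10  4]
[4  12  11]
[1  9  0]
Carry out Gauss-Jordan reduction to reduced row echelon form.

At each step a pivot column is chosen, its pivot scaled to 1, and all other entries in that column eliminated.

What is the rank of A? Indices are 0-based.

pivot(0,0)=10: scale R0 → (1, 1, 3)
  clear (1,0): R1 −= (4)R0 → (0, 8, 12)
  clear (2,0): R2 −= (1)R0 → (0, 8, 10)
pivot(1,1)=8: scale R1 → (0, 1, 8)
  clear (0,1): R0 −= (1)R1 → (1, 0, 8)
  clear (2,1): R2 −= (8)R1 → (0, 0, 11)
pivot(2,2)=11: scale R2 → (0, 0, 1)
  clear (0,2): R0 −= (8)R2 → (1, 0, 0)
  clear (1,2): R1 −= (8)R2 → (0, 1, 0)

rank = 3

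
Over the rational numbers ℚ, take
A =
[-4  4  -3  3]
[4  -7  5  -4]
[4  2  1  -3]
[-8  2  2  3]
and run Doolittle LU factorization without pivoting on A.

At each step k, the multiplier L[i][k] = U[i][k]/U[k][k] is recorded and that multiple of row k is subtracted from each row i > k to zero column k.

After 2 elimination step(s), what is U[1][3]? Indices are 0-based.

k=0: U[0][0]=-4
  eliminate (1,0): mult=-1, new row 1: (0, -3, 2, -1); set L[1][0]=-1
  eliminate (2,0): mult=-1, new row 2: (0, 6, -2, 0); set L[2][0]=-1
  eliminate (3,0): mult=2, new row 3: (0, -6, 8, -3); set L[3][0]=2
k=1: U[1][1]=-3
  eliminate (2,1): mult=-2, new row 2: (0, 0, 2, -2); set L[2][1]=-2
  eliminate (3,1): mult=2, new row 3: (0, 0, 4, -1); set L[3][1]=2

U[1][3] = -1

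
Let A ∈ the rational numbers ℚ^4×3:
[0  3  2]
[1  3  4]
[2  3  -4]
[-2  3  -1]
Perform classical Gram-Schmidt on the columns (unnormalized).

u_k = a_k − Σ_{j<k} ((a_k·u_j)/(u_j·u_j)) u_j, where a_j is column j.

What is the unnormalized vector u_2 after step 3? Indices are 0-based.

u_2 = (59/35, 138/35, -19/5, -64/35)

Step 1: u_0 = a_0 = (0, 1, 2, -2).
Step 2: u_1 = a_1 − (1/3)·u_0 = (3, 8/3, 7/3, 11/3).
Step 3: u_2 = a_2 − (-2/9)·u_0 − (11/105)·u_1 = (59/35, 138/35, -19/5, -64/35).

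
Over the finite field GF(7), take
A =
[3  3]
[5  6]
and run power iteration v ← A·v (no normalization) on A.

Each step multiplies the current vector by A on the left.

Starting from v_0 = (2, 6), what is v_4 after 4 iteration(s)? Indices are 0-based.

v_0 = (2, 6).
v_1 = A·v_0 = (3, 4).
v_2 = A·v_1 = (0, 4).
v_3 = A·v_2 = (5, 3).
v_4 = A·v_3 = (3, 1).

v_4 = (3, 1)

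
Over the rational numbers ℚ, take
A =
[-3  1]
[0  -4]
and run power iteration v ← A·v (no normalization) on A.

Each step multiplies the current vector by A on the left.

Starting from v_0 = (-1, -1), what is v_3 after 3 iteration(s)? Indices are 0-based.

v_3 = (-10, 64)

v_0 = (-1, -1).
v_1 = A·v_0 = (2, 4).
v_2 = A·v_1 = (-2, -16).
v_3 = A·v_2 = (-10, 64).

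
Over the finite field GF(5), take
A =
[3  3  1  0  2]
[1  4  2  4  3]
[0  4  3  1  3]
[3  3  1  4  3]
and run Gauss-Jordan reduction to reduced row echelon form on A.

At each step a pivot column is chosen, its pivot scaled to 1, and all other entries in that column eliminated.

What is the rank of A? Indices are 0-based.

rank = 4

step 1: normalize row 0 (÷3) = (1, 1, 2, 0, 4)
  row 1: subtract 1×row0 = (0, 3, 0, 4, 4)
  row 3: subtract 3×row0 = (0, 0, 0, 4, 1)
step 2: normalize row 1 (÷3) = (0, 1, 0, 3, 3)
  row 0: subtract 1×row1 = (1, 0, 2, 2, 1)
  row 2: subtract 4×row1 = (0, 0, 3, 4, 1)
step 3: normalize row 2 (÷3) = (0, 0, 1, 3, 2)
  row 0: subtract 2×row2 = (1, 0, 0, 1, 2)
step 4: normalize row 3 (÷4) = (0, 0, 0, 1, 4)
  row 0: subtract 1×row3 = (1, 0, 0, 0, 3)
  row 1: subtract 3×row3 = (0, 1, 0, 0, 1)
  row 2: subtract 3×row3 = (0, 0, 1, 0, 0)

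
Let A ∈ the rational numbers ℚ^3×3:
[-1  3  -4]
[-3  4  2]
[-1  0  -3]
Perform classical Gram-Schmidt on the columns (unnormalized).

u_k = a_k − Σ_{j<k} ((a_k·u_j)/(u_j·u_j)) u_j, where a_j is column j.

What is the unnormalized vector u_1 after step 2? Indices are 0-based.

u_1 = (18/11, -1/11, -15/11)

Step 1: u_0 = a_0 = (-1, -3, -1).
Step 2: u_1 = a_1 − (-15/11)·u_0 = (18/11, -1/11, -15/11).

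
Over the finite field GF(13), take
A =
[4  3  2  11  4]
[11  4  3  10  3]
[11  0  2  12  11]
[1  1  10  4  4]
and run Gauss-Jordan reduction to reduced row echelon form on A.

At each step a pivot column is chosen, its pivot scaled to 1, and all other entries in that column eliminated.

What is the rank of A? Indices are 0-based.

[1] R0 /= 4  ⇒  (1, 4, 7, 6, 1)
     R1 -= 11·R0  ⇒  (0, 12, 4, 9, 5)
     R2 -= 11·R0  ⇒  (0, 8, 3, 11, 0)
     R3 -= 1·R0  ⇒  (0, 10, 3, 11, 3)
[2] R1 /= 12  ⇒  (0, 1, 9, 4, 8)
     R0 -= 4·R1  ⇒  (1, 0, 10, 3, 8)
     R2 -= 8·R1  ⇒  (0, 0, 9, 5, 1)
     R3 -= 10·R1  ⇒  (0, 0, 4, 10, 1)
[3] R2 /= 9  ⇒  (0, 0, 1, 2, 3)
     R0 -= 10·R2  ⇒  (1, 0, 0, 9, 4)
     R1 -= 9·R2  ⇒  (0, 1, 0, 12, 7)
     R3 -= 4·R2  ⇒  (0, 0, 0, 2, 2)
[4] R3 /= 2  ⇒  (0, 0, 0, 1, 1)
     R0 -= 9·R3  ⇒  (1, 0, 0, 0, 8)
     R1 -= 12·R3  ⇒  (0, 1, 0, 0, 8)
     R2 -= 2·R3  ⇒  (0, 0, 1, 0, 1)

rank = 4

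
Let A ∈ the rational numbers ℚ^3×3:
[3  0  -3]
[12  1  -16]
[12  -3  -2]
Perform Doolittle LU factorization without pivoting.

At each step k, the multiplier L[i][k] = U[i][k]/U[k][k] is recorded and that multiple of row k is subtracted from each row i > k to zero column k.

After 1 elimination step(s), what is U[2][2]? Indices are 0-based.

U[2][2] = 10

Step 1: pivot at (0,0) is 3.
  row1 ← row1 − (4)·row0  ⇒  L[1][0]=4, U row1=(0, 1, -4)
  row2 ← row2 − (4)·row0  ⇒  L[2][0]=4, U row2=(0, -3, 10)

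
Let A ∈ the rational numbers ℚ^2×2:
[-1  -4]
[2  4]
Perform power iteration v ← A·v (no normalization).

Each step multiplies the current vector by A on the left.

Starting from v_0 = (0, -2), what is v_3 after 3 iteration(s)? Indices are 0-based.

v_0 = (0, -2).
v_1 = A·v_0 = (8, -8).
v_2 = A·v_1 = (24, -16).
v_3 = A·v_2 = (40, -16).

v_3 = (40, -16)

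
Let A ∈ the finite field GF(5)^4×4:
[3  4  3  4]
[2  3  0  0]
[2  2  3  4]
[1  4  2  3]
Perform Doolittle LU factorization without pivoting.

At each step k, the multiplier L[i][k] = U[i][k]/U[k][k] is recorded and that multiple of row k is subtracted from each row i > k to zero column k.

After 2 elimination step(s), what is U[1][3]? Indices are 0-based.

U[1][3] = 4

Step 1: pivot at (0,0) is 3.
  row1 ← row1 − (4)·row0  ⇒  L[1][0]=4, U row1=(0, 2, 3, 4)
  row2 ← row2 − (4)·row0  ⇒  L[2][0]=4, U row2=(0, 1, 1, 3)
  row3 ← row3 − (2)·row0  ⇒  L[3][0]=2, U row3=(0, 1, 1, 0)
Step 2: pivot at (1,1) is 2.
  row2 ← row2 − (3)·row1  ⇒  L[2][1]=3, U row2=(0, 0, 2, 1)
  row3 ← row3 − (3)·row1  ⇒  L[3][1]=3, U row3=(0, 0, 2, 3)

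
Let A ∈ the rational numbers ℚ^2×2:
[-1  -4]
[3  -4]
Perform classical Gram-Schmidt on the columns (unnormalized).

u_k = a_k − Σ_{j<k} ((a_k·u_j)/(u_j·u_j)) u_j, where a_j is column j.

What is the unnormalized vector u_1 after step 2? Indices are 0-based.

Step 1: u_0 = a_0 = (-1, 3).
Step 2: u_1 = a_1 − (-4/5)·u_0 = (-24/5, -8/5).

u_1 = (-24/5, -8/5)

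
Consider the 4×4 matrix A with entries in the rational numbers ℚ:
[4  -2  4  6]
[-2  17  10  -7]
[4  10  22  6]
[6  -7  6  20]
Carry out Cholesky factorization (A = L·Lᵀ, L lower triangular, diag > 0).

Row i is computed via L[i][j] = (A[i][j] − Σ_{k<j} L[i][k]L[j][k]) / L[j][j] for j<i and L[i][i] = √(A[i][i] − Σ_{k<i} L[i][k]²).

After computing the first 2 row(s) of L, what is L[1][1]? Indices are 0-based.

L[1][1] = 4

Step 1: L[0][0] = √(4) = 2.
  L[1][0] = (-2) / L[0][0] = -1.
Step 2: L[1][1] = √(16) = 4.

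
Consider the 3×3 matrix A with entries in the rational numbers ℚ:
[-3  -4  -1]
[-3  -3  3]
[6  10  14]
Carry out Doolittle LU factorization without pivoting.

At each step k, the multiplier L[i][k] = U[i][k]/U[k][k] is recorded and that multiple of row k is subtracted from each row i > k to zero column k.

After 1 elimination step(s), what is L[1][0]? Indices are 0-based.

[col 0] pivot -3
  R1 -= 1*R0 → (0, 1, 4)  (L[1][0] := 1)
  R2 -= -2*R0 → (0, 2, 12)  (L[2][0] := -2)

L[1][0] = 1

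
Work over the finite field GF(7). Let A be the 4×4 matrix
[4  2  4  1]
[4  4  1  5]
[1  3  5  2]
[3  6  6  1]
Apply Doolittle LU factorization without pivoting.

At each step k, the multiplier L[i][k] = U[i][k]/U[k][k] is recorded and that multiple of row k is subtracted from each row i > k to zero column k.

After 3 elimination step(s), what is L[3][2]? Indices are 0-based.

L[3][2] = 6

Step 1: pivot at (0,0) is 4.
  row1 ← row1 − (1)·row0  ⇒  L[1][0]=1, U row1=(0, 2, 4, 4)
  row2 ← row2 − (2)·row0  ⇒  L[2][0]=2, U row2=(0, 6, 4, 0)
  row3 ← row3 − (6)·row0  ⇒  L[3][0]=6, U row3=(0, 1, 3, 2)
Step 2: pivot at (1,1) is 2.
  row2 ← row2 − (3)·row1  ⇒  L[2][1]=3, U row2=(0, 0, 6, 2)
  row3 ← row3 − (4)·row1  ⇒  L[3][1]=4, U row3=(0, 0, 1, 0)
Step 3: pivot at (2,2) is 6.
  row3 ← row3 − (6)·row2  ⇒  L[3][2]=6, U row3=(0, 0, 0, 2)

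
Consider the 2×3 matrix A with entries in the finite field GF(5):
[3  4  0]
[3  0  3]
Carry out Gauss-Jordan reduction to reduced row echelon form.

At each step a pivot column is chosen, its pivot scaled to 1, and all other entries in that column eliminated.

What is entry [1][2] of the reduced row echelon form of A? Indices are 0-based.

[1] R0 /= 3  ⇒  (1, 3, 0)
     R1 -= 3·R0  ⇒  (0, 1, 3)
[2] R1 /= 1  ⇒  (0, 1, 3)
     R0 -= 3·R1  ⇒  (1, 0, 1)

M[1][2] = 3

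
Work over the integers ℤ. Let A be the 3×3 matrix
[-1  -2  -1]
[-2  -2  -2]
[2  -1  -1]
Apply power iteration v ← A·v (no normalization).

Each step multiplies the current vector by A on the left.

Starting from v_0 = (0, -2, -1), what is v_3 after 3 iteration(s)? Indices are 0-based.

v_0 = (0, -2, -1).
v_1 = A·v_0 = (5, 6, 3).
v_2 = A·v_1 = (-20, -28, 1).
v_3 = A·v_2 = (75, 94, -13).

v_3 = (75, 94, -13)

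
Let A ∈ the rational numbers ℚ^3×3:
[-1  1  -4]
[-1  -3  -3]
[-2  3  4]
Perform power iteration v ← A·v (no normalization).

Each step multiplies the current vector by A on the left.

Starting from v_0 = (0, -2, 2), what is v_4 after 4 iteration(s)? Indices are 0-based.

v_0 = (0, -2, 2).
v_1 = A·v_0 = (-10, 0, 2).
v_2 = A·v_1 = (2, 4, 28).
v_3 = A·v_2 = (-110, -98, 120).
v_4 = A·v_3 = (-468, 44, 406).

v_4 = (-468, 44, 406)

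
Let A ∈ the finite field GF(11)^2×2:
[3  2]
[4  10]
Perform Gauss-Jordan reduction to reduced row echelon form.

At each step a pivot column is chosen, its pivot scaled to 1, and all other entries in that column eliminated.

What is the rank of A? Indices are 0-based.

rank = 1

step 1: normalize row 0 (÷3) = (1, 8)
  row 1: subtract 4×row0 = (0, 0)
skip col 1 (zero from row 1)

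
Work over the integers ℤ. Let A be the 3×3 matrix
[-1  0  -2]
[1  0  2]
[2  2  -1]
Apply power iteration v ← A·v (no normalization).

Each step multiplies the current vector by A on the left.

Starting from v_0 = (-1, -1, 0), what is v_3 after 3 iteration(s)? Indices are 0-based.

v_0 = (-1, -1, 0).
v_1 = A·v_0 = (1, -1, -4).
v_2 = A·v_1 = (7, -7, 4).
v_3 = A·v_2 = (-15, 15, -4).

v_3 = (-15, 15, -4)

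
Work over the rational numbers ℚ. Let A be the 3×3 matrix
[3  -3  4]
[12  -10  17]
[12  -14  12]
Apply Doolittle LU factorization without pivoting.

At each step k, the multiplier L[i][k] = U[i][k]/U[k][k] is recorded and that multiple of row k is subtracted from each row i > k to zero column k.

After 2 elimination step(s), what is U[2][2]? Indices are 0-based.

k=0: U[0][0]=3
  eliminate (1,0): mult=4, new row 1: (0, 2, 1); set L[1][0]=4
  eliminate (2,0): mult=4, new row 2: (0, -2, -4); set L[2][0]=4
k=1: U[1][1]=2
  eliminate (2,1): mult=-1, new row 2: (0, 0, -3); set L[2][1]=-1

U[2][2] = -3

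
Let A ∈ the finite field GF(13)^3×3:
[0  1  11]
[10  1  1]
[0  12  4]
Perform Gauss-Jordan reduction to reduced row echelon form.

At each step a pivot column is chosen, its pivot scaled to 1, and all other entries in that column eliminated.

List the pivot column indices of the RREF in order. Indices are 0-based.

[1] R0 <-> R1
[1] R0 /= 10  ⇒  (1, 4, 4)
[2] R1 /= 1  ⇒  (0, 1, 11)
     R0 -= 4·R1  ⇒  (1, 0, 12)
     R2 -= 12·R1  ⇒  (0, 0, 2)
[3] R2 /= 2  ⇒  (0, 0, 1)
     R0 -= 12·R2  ⇒  (1, 0, 0)
     R1 -= 11·R2  ⇒  (0, 1, 0)

pivot columns: 0, 1, 2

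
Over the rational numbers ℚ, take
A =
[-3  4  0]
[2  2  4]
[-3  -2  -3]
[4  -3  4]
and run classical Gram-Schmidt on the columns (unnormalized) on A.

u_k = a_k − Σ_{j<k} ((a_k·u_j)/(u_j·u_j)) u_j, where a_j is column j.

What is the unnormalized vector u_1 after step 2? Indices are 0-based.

Step 1: u_0 = a_0 = (-3, 2, -3, 4).
Step 2: u_1 = a_1 − (-7/19)·u_0 = (55/19, 52/19, -59/19, -29/19).

u_1 = (55/19, 52/19, -59/19, -29/19)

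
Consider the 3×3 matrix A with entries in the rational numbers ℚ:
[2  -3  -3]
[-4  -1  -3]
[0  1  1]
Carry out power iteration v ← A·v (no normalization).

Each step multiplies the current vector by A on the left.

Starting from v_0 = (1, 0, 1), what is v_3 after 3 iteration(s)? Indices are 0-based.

v_0 = (1, 0, 1).
v_1 = A·v_0 = (-1, -7, 1).
v_2 = A·v_1 = (16, 8, -6).
v_3 = A·v_2 = (26, -54, 2).

v_3 = (26, -54, 2)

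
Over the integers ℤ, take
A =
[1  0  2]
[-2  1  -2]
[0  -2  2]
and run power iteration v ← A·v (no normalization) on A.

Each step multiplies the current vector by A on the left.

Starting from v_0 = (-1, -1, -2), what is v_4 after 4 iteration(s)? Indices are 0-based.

v_4 = (-169, 271, -262)

v_0 = (-1, -1, -2).
v_1 = A·v_0 = (-5, 5, -2).
v_2 = A·v_1 = (-9, 19, -14).
v_3 = A·v_2 = (-37, 65, -66).
v_4 = A·v_3 = (-169, 271, -262).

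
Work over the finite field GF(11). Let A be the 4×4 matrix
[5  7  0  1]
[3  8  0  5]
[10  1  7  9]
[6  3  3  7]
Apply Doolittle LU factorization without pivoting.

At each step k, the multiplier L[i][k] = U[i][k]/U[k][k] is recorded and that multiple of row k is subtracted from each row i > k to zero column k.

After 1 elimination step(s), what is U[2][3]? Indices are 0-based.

U[2][3] = 7

Step 1: pivot at (0,0) is 5.
  row1 ← row1 − (5)·row0  ⇒  L[1][0]=5, U row1=(0, 6, 0, 0)
  row2 ← row2 − (2)·row0  ⇒  L[2][0]=2, U row2=(0, 9, 7, 7)
  row3 ← row3 − (10)·row0  ⇒  L[3][0]=10, U row3=(0, 10, 3, 8)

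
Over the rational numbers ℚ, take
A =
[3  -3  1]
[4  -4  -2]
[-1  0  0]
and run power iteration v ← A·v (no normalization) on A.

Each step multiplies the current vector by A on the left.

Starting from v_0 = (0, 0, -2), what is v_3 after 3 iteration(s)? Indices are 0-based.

v_3 = (20, 20, 18)

v_0 = (0, 0, -2).
v_1 = A·v_0 = (-2, 4, 0).
v_2 = A·v_1 = (-18, -24, 2).
v_3 = A·v_2 = (20, 20, 18).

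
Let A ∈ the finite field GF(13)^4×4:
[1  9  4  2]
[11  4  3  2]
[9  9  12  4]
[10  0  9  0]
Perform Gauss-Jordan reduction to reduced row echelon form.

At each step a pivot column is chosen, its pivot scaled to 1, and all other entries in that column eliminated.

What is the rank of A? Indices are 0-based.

rank = 4

step 1: normalize row 0 (÷1) = (1, 9, 4, 2)
  row 1: subtract 11×row0 = (0, 9, 11, 6)
  row 2: subtract 9×row0 = (0, 6, 2, 12)
  row 3: subtract 10×row0 = (0, 1, 8, 6)
step 2: normalize row 1 (÷9) = (0, 1, 7, 5)
  row 0: subtract 9×row1 = (1, 0, 6, 9)
  row 2: subtract 6×row1 = (0, 0, 12, 8)
  row 3: subtract 1×row1 = (0, 0, 1, 1)
step 3: normalize row 2 (÷12) = (0, 0, 1, 5)
  row 0: subtract 6×row2 = (1, 0, 0, 5)
  row 1: subtract 7×row2 = (0, 1, 0, 9)
  row 3: subtract 1×row2 = (0, 0, 0, 9)
step 4: normalize row 3 (÷9) = (0, 0, 0, 1)
  row 0: subtract 5×row3 = (1, 0, 0, 0)
  row 1: subtract 9×row3 = (0, 1, 0, 0)
  row 2: subtract 5×row3 = (0, 0, 1, 0)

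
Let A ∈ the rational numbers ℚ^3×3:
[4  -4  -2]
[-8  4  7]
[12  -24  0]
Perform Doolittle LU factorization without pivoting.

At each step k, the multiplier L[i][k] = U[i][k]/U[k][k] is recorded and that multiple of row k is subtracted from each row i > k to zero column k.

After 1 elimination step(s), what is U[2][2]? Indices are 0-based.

[col 0] pivot 4
  R1 -= -2*R0 → (0, -4, 3)  (L[1][0] := -2)
  R2 -= 3*R0 → (0, -12, 6)  (L[2][0] := 3)

U[2][2] = 6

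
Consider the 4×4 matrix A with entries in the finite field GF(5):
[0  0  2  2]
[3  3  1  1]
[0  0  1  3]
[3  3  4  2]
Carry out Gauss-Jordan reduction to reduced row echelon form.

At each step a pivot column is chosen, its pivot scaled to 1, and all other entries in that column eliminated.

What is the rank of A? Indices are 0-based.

rank = 3

[1] R0 <-> R1
[1] R0 /= 3  ⇒  (1, 1, 2, 2)
     R3 -= 3·R0  ⇒  (0, 0, 3, 1)
column 1 empty below row 1
[2] R1 /= 2  ⇒  (0, 0, 1, 1)
     R0 -= 2·R1  ⇒  (1, 1, 0, 0)
     R2 -= 1·R1  ⇒  (0, 0, 0, 2)
     R3 -= 3·R1  ⇒  (0, 0, 0, 3)
[3] R2 /= 2  ⇒  (0, 0, 0, 1)
     R1 -= 1·R2  ⇒  (0, 0, 1, 0)
     R3 -= 3·R2  ⇒  (0, 0, 0, 0)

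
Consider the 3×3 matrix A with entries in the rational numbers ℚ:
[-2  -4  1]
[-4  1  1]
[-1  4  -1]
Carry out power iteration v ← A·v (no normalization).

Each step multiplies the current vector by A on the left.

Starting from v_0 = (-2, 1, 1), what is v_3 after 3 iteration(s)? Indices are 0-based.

v_3 = (64, 193, 47)

v_0 = (-2, 1, 1).
v_1 = A·v_0 = (1, 10, 5).
v_2 = A·v_1 = (-37, 11, 34).
v_3 = A·v_2 = (64, 193, 47).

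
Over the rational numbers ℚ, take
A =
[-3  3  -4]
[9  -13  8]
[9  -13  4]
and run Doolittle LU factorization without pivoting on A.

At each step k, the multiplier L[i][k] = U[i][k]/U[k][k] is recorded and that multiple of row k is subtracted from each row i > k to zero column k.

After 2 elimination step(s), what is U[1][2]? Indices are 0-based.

U[1][2] = -4

Step 1: pivot at (0,0) is -3.
  row1 ← row1 − (-3)·row0  ⇒  L[1][0]=-3, U row1=(0, -4, -4)
  row2 ← row2 − (-3)·row0  ⇒  L[2][0]=-3, U row2=(0, -4, -8)
Step 2: pivot at (1,1) is -4.
  row2 ← row2 − (1)·row1  ⇒  L[2][1]=1, U row2=(0, 0, -4)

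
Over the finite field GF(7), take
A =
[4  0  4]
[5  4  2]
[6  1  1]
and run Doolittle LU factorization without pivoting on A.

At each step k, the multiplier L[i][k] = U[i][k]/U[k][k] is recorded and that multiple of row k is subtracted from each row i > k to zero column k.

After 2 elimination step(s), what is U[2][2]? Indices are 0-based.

Step 1: pivot at (0,0) is 4.
  row1 ← row1 − (3)·row0  ⇒  L[1][0]=3, U row1=(0, 4, 4)
  row2 ← row2 − (5)·row0  ⇒  L[2][0]=5, U row2=(0, 1, 2)
Step 2: pivot at (1,1) is 4.
  row2 ← row2 − (2)·row1  ⇒  L[2][1]=2, U row2=(0, 0, 1)

U[2][2] = 1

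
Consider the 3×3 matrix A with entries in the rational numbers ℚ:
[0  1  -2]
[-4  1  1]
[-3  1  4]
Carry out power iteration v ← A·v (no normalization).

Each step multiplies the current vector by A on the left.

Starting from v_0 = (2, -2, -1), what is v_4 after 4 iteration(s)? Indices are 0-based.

v_4 = (462, -812, -1611)

v_0 = (2, -2, -1).
v_1 = A·v_0 = (0, -11, -12).
v_2 = A·v_1 = (13, -23, -59).
v_3 = A·v_2 = (95, -134, -298).
v_4 = A·v_3 = (462, -812, -1611).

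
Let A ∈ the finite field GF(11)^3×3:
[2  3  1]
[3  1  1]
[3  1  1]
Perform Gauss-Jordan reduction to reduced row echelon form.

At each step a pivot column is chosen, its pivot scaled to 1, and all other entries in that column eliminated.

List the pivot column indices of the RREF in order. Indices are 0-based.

pivot columns: 0, 1

step 1: normalize row 0 (÷2) = (1, 7, 6)
  row 1: subtract 3×row0 = (0, 2, 5)
  row 2: subtract 3×row0 = (0, 2, 5)
step 2: normalize row 1 (÷2) = (0, 1, 8)
  row 0: subtract 7×row1 = (1, 0, 5)
  row 2: subtract 2×row1 = (0, 0, 0)
skip col 2 (zero from row 2)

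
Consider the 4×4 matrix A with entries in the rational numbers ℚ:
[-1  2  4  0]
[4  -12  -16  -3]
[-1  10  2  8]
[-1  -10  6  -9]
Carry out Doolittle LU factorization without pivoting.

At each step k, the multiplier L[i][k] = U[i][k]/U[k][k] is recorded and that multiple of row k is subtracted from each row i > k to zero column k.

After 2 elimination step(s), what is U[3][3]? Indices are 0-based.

k=0: U[0][0]=-1
  eliminate (1,0): mult=-4, new row 1: (0, -4, 0, -3); set L[1][0]=-4
  eliminate (2,0): mult=1, new row 2: (0, 8, -2, 8); set L[2][0]=1
  eliminate (3,0): mult=1, new row 3: (0, -12, 2, -9); set L[3][0]=1
k=1: U[1][1]=-4
  eliminate (2,1): mult=-2, new row 2: (0, 0, -2, 2); set L[2][1]=-2
  eliminate (3,1): mult=3, new row 3: (0, 0, 2, 0); set L[3][1]=3

U[3][3] = 0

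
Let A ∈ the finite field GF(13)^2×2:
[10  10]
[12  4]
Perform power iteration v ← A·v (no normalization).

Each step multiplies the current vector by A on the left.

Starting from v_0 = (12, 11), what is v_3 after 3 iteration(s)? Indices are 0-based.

v_0 = (12, 11).
v_1 = A·v_0 = (9, 6).
v_2 = A·v_1 = (7, 2).
v_3 = A·v_2 = (12, 1).

v_3 = (12, 1)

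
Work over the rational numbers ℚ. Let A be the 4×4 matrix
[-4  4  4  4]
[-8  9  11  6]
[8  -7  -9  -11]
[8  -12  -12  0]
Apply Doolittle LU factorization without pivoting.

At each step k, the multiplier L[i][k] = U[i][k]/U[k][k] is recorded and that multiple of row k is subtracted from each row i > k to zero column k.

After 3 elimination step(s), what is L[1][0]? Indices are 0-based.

k=0: U[0][0]=-4
  eliminate (1,0): mult=2, new row 1: (0, 1, 3, -2); set L[1][0]=2
  eliminate (2,0): mult=-2, new row 2: (0, 1, -1, -3); set L[2][0]=-2
  eliminate (3,0): mult=-2, new row 3: (0, -4, -4, 8); set L[3][0]=-2
k=1: U[1][1]=1
  eliminate (2,1): mult=1, new row 2: (0, 0, -4, -1); set L[2][1]=1
  eliminate (3,1): mult=-4, new row 3: (0, 0, 8, 0); set L[3][1]=-4
k=2: U[2][2]=-4
  eliminate (3,2): mult=-2, new row 3: (0, 0, 0, -2); set L[3][2]=-2

L[1][0] = 2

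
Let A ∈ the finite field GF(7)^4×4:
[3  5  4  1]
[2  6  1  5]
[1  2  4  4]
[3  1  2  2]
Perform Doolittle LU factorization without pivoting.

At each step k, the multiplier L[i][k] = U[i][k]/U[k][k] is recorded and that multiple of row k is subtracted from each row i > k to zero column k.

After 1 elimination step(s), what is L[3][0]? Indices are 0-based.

L[3][0] = 1

Step 1: pivot at (0,0) is 3.
  row1 ← row1 − (3)·row0  ⇒  L[1][0]=3, U row1=(0, 5, 3, 2)
  row2 ← row2 − (5)·row0  ⇒  L[2][0]=5, U row2=(0, 5, 5, 6)
  row3 ← row3 − (1)·row0  ⇒  L[3][0]=1, U row3=(0, 3, 5, 1)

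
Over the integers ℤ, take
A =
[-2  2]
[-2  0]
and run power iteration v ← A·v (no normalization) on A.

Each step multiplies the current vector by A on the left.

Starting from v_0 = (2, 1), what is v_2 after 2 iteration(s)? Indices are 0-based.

v_2 = (-4, 4)

v_0 = (2, 1).
v_1 = A·v_0 = (-2, -4).
v_2 = A·v_1 = (-4, 4).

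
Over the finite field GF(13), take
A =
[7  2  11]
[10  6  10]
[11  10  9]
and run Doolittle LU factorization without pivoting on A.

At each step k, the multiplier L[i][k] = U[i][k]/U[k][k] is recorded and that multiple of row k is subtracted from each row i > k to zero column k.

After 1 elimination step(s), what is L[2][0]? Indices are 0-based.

[col 0] pivot 7
  R1 -= 7*R0 → (0, 5, 11)  (L[1][0] := 7)
  R2 -= 9*R0 → (0, 5, 1)  (L[2][0] := 9)

L[2][0] = 9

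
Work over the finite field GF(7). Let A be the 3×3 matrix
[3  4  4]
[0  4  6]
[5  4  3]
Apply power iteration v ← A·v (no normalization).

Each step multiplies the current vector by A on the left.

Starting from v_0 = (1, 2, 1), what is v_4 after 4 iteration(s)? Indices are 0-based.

v_0 = (1, 2, 1).
v_1 = A·v_0 = (1, 0, 2).
v_2 = A·v_1 = (4, 5, 4).
v_3 = A·v_2 = (6, 2, 3).
v_4 = A·v_3 = (3, 5, 5).

v_4 = (3, 5, 5)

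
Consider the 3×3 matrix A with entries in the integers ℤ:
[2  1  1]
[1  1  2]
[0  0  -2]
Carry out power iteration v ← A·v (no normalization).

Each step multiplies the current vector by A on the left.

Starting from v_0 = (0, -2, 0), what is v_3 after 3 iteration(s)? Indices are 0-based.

v_3 = (-16, -10, 0)

v_0 = (0, -2, 0).
v_1 = A·v_0 = (-2, -2, 0).
v_2 = A·v_1 = (-6, -4, 0).
v_3 = A·v_2 = (-16, -10, 0).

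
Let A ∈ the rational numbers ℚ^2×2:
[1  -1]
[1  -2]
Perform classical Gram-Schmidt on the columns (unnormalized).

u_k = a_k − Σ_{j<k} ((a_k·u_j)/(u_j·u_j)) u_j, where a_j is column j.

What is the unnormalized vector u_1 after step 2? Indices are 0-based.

u_1 = (1/2, -1/2)

Step 1: u_0 = a_0 = (1, 1).
Step 2: u_1 = a_1 − (-3/2)·u_0 = (1/2, -1/2).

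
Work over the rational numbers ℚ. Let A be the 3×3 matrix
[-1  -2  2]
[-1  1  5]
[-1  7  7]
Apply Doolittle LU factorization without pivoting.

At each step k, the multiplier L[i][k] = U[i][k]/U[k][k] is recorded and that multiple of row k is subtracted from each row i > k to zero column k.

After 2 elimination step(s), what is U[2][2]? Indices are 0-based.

Step 1: pivot at (0,0) is -1.
  row1 ← row1 − (1)·row0  ⇒  L[1][0]=1, U row1=(0, 3, 3)
  row2 ← row2 − (1)·row0  ⇒  L[2][0]=1, U row2=(0, 9, 5)
Step 2: pivot at (1,1) is 3.
  row2 ← row2 − (3)·row1  ⇒  L[2][1]=3, U row2=(0, 0, -4)

U[2][2] = -4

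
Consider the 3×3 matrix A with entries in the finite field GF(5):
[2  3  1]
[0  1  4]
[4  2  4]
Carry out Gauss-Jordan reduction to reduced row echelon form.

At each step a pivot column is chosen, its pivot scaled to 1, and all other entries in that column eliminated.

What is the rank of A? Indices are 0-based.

[1] R0 /= 2  ⇒  (1, 4, 3)
     R2 -= 4·R0  ⇒  (0, 1, 2)
[2] R1 /= 1  ⇒  (0, 1, 4)
     R0 -= 4·R1  ⇒  (1, 0, 2)
     R2 -= 1·R1  ⇒  (0, 0, 3)
[3] R2 /= 3  ⇒  (0, 0, 1)
     R0 -= 2·R2  ⇒  (1, 0, 0)
     R1 -= 4·R2  ⇒  (0, 1, 0)

rank = 3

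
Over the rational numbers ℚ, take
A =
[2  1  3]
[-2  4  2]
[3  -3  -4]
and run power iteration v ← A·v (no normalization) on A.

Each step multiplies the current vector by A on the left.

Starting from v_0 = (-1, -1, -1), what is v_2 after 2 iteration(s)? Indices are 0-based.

v_0 = (-1, -1, -1).
v_1 = A·v_0 = (-6, -4, 4).
v_2 = A·v_1 = (-4, 4, -22).

v_2 = (-4, 4, -22)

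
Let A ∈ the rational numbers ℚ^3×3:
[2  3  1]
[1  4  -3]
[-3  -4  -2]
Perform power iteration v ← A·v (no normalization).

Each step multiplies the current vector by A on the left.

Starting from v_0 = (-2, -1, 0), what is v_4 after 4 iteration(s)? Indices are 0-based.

v_4 = (-1167, -2346, 1450)

v_0 = (-2, -1, 0).
v_1 = A·v_0 = (-7, -6, 10).
v_2 = A·v_1 = (-22, -61, 25).
v_3 = A·v_2 = (-202, -341, 260).
v_4 = A·v_3 = (-1167, -2346, 1450).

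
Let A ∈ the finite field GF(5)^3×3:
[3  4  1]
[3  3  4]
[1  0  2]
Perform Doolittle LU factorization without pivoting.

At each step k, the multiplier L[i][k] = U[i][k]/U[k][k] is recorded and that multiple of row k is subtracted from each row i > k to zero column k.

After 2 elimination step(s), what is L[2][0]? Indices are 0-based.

[col 0] pivot 3
  R1 -= 1*R0 → (0, 4, 3)  (L[1][0] := 1)
  R2 -= 2*R0 → (0, 2, 0)  (L[2][0] := 2)
[col 1] pivot 4
  R2 -= 3*R1 → (0, 0, 1)  (L[2][1] := 3)

L[2][0] = 2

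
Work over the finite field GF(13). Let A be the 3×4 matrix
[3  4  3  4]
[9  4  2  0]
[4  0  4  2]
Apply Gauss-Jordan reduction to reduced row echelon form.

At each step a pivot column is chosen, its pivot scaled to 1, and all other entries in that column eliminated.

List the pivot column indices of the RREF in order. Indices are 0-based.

[1] R0 /= 3  ⇒  (1, 10, 1, 10)
     R1 -= 9·R0  ⇒  (0, 5, 6, 1)
     R2 -= 4·R0  ⇒  (0, 12, 0, 1)
[2] R1 /= 5  ⇒  (0, 1, 9, 8)
     R0 -= 10·R1  ⇒  (1, 0, 2, 8)
     R2 -= 12·R1  ⇒  (0, 0, 9, 9)
[3] R2 /= 9  ⇒  (0, 0, 1, 1)
     R0 -= 2·R2  ⇒  (1, 0, 0, 6)
     R1 -= 9·R2  ⇒  (0, 1, 0, 12)

pivot columns: 0, 1, 2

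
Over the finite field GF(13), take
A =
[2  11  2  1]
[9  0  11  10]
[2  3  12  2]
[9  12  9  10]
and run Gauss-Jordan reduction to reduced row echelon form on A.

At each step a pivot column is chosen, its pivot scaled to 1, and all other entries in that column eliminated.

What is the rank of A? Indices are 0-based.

[1] R0 /= 2  ⇒  (1, 12, 1, 7)
     R1 -= 9·R0  ⇒  (0, 9, 2, 12)
     R2 -= 2·R0  ⇒  (0, 5, 10, 1)
     R3 -= 9·R0  ⇒  (0, 8, 0, 12)
[2] R1 /= 9  ⇒  (0, 1, 6, 10)
     R0 -= 12·R1  ⇒  (1, 0, 7, 4)
     R2 -= 5·R1  ⇒  (0, 0, 6, 3)
     R3 -= 8·R1  ⇒  (0, 0, 4, 10)
[3] R2 /= 6  ⇒  (0, 0, 1, 7)
     R0 -= 7·R2  ⇒  (1, 0, 0, 7)
     R1 -= 6·R2  ⇒  (0, 1, 0, 7)
     R3 -= 4·R2  ⇒  (0, 0, 0, 8)
[4] R3 /= 8  ⇒  (0, 0, 0, 1)
     R0 -= 7·R3  ⇒  (1, 0, 0, 0)
     R1 -= 7·R3  ⇒  (0, 1, 0, 0)
     R2 -= 7·R3  ⇒  (0, 0, 1, 0)

rank = 4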